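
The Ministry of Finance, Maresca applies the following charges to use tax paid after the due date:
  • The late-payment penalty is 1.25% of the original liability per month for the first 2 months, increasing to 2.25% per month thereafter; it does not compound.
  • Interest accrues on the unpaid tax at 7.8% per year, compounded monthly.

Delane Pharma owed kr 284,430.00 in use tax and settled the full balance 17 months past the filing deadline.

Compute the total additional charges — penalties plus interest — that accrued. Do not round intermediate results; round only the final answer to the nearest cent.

Penalty, months 1–2: 2 × 1.25% × kr 284,430.00 = kr 7,110.75
Penalty, months 3–17: 15 × 2.25% × kr 284,430.00 = kr 95,995.13…
Interest (7.8%/yr ÷ 12 = 0.65%/month): kr 284,430.00 × ((1 + 0.0065)^17 − 1) = kr 33,118.1947…
Penalties + interest = kr 103,105.8750 + kr 33,118.1947… = kr 136,224.07

kr 136,224.07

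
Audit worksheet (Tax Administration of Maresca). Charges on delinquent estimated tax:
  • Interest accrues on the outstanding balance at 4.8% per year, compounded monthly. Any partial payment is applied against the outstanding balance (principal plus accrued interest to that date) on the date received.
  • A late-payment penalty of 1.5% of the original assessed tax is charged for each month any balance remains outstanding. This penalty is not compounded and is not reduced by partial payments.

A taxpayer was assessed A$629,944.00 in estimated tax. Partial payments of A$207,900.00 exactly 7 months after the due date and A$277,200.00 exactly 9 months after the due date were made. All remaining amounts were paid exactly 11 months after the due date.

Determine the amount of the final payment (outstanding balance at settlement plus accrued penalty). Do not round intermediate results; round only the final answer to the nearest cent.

A$271,494.91

Monthly rate = 4.8% ÷ 12 = 0.4%
Balance at month 7: A$629,944.0000 × (1 + 0.004)^7 = A$647,795.5099…
After A$207,900.00 payment: A$647,795.5099… − A$207,900.00 = A$439,895.5099…
Balance at month 9: A$439,895.5099… × (1 + 0.004)^2 = A$443,421.7123…
After A$277,200.00 payment: A$443,421.7123… − A$277,200.00 = A$166,221.7123…
Balance at month 11: A$166,221.7123… × (1 + 0.004)^2 = A$167,554.1456…
Penalty: 11 × 1.5% × A$629,944.00 = A$103,940.76
Final settlement = outstanding balance + penalty = A$167,554.1456… + A$103,940.76 = A$271,494.91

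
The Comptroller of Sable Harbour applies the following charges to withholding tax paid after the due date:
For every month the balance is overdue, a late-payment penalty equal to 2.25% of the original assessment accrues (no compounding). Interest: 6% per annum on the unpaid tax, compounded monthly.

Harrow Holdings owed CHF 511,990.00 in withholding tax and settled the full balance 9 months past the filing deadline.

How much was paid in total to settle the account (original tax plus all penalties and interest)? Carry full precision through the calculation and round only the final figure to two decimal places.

CHF 639,173.73

Late-payment penalty: 9 × 2.25% × CHF 511,990.00 = CHF 103,677.98…
Interest (6%/yr ÷ 12 = 0.5%/month): CHF 511,990.00 × ((1 + 0.005)^9 − 1) = CHF 23,505.7574…
Total = CHF 511,990.00 + CHF 103,677.9750 + CHF 23,505.7574… = CHF 639,173.73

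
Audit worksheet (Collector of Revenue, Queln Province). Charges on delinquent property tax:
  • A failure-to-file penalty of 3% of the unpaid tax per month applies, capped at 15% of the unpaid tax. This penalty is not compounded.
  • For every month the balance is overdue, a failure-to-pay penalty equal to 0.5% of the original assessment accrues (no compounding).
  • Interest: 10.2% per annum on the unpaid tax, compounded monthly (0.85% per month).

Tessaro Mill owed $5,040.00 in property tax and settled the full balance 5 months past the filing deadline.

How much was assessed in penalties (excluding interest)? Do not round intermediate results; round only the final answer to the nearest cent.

$882.00

Failure-to-file: 5 × 3% × $5,040.00 = $756.00, capped at 15% × $5,040.00 = $756.00
Failure-to-pay penalty = 0.5% × $5,040.00 × 5 mo = $126.00
Total penalty = $756.00 + $126.00 = $882.00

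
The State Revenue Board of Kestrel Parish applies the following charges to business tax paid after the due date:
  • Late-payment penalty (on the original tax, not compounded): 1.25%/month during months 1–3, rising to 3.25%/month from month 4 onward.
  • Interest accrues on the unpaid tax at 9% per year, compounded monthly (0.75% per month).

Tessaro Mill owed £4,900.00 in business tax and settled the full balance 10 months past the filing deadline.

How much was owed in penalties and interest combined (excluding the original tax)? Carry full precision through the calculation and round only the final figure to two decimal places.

Penalty, months 1–3: 3 × 1.25% × £4,900.00 = £183.75
Penalty, months 4–10: 7 × 3.25% × £4,900.00 = £1,114.75
Interest: £4,900.00 × ((1 + 0.0075)^10 − 1) = £4,900.00 × 0.0775825… = £380.1545…
Penalties + interest = £1,298.5000 + £380.1545… = £1,678.65

£1,678.65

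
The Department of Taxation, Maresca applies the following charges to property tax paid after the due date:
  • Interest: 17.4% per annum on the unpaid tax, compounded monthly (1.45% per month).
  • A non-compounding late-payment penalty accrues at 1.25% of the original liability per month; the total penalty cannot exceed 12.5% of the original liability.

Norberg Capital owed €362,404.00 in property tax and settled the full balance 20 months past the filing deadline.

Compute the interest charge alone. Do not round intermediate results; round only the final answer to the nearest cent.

€120,915.16

Interest: €362,404.00 × ((1 + 0.0145)^20 − 1) = €362,404.00 × 0.3336474… = €120,915.1576…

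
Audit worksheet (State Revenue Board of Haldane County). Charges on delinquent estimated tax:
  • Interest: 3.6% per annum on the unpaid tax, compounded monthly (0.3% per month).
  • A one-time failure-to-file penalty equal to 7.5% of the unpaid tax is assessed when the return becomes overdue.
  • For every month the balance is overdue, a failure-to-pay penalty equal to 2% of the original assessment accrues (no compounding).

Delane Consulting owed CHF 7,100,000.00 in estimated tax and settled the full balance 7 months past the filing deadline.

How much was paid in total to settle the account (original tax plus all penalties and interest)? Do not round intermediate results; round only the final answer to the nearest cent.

CHF 8,776,948.63

Failure-to-file penalty: 7.5% × CHF 7,100,000.00 = CHF 532,500.00
Failure-to-pay penalty: 7 × 2% × CHF 7,100,000.00 = CHF 994,000.00
Interest: CHF 7,100,000.00 × ((1 + 0.003)^7 − 1) = CHF 7,100,000.00 × 0.0211899… = CHF 150,448.6297…
Total = CHF 7,100,000.00 + CHF 1,526,500.0000 + CHF 150,448.6297… = CHF 8,776,948.63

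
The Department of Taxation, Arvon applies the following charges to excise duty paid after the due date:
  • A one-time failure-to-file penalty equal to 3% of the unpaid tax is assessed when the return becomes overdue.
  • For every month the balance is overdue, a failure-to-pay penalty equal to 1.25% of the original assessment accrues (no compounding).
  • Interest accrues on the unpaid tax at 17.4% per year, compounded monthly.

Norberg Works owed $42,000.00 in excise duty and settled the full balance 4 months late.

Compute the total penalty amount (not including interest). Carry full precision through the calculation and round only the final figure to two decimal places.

Failure-to-file penalty: 3% × $42,000.00 = $1,260.00
Failure-to-pay penalty: 4 × 1.25% × $42,000.00 = $2,100.00
Total penalty = $1,260.00 + $2,100.00 = $3,360.00

$3,360.00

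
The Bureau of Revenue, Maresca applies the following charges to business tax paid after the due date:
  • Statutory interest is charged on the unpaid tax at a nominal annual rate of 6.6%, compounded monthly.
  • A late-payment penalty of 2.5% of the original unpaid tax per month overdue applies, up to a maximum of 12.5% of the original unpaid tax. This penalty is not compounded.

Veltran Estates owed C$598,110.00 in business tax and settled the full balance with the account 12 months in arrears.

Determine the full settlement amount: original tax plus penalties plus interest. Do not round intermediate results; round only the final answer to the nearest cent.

C$713,565.30

Penalty (uncapped): 12 × 2.5% × C$598,110.00 = C$179,433.00; cap = 12.5% × C$598,110.00 = C$74,763.75 → penalty = C$74,763.75
Interest (6.6%/yr ÷ 12 = 0.55%/month): C$598,110.00 × ((1 + 0.0055)^12 − 1) = C$40,691.5523…
Total = C$598,110.00 + C$74,763.7500 + C$40,691.5523… = C$713,565.30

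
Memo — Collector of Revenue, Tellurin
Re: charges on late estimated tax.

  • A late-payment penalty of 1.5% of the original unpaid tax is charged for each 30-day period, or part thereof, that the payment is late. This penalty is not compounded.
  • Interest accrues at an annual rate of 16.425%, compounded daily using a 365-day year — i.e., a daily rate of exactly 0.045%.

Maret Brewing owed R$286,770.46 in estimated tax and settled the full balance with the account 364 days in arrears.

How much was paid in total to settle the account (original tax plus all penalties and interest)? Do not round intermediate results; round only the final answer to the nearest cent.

Penalty periods: ⌈364/30⌉ = 13; penalty = 13 × 1.5% × R$286,770.46 = R$55,920.24…
Interest: R$286,770.46 × ((1 + 0.00045)^364 − 1) = R$286,770.46 × 0.17793530… = R$51,026.5865…
Total = R$286,770.46 + R$55,920.2397 + R$51,026.5865… = R$393,717.29

R$393,717.29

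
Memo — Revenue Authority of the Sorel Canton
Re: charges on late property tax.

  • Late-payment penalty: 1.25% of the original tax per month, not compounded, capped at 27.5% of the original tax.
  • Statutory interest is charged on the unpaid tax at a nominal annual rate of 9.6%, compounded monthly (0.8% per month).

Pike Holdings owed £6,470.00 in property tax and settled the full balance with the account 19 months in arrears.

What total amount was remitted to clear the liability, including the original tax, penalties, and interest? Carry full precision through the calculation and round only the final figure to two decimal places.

£9,064.19

Penalty: 19 × 1.25% × £6,470.00 = £1,536.63… (below the 27.5% cap of £1,779.25)
Interest: £6,470.00 × ((1 + 0.008)^19 − 1) = £6,470.00 × 0.1634564… = £1,057.5629…
Total = £6,470.00 + £1,536.6250 + £1,057.5629… = £9,064.19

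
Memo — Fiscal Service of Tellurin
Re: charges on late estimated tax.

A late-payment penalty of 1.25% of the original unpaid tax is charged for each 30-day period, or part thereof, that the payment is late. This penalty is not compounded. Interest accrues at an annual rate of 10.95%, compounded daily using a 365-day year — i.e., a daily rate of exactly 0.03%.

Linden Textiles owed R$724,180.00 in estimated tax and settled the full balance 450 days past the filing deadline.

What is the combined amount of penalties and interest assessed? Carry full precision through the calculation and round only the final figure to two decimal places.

Penalty periods: ⌈450/30⌉ = 15; penalty = 15 × 1.25% × R$724,180.00 = R$135,783.75
Interest: R$724,180.00 × ((1 + 0.0003)^450 − 1) = R$724,180.00 × 0.14451361… = R$104,653.8678…
Penalties + interest = R$135,783.7500 + R$104,653.8678… = R$240,437.62

R$240,437.62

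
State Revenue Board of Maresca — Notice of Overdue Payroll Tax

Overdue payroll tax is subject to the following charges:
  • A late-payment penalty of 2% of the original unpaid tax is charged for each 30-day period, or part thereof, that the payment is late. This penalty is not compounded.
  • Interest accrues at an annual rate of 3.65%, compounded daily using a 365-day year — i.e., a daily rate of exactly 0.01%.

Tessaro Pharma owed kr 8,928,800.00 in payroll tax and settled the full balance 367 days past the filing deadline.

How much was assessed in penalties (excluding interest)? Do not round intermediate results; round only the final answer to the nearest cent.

kr 2,321,488.00

Penalty periods: ⌈367/30⌉ = 13; penalty = 13 × 2% × kr 8,928,800.00 = kr 2,321,488.00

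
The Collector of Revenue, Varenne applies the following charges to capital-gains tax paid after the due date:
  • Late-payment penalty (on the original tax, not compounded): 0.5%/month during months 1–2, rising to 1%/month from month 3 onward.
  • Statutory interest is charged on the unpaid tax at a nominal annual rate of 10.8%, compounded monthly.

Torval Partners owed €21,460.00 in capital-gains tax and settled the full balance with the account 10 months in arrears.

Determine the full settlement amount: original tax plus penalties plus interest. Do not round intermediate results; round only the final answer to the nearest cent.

€25,402.93

Penalty, months 1–2: 2 × 0.5% × €21,460.00 = €214.60
Penalty, months 3–10: 8 × 1% × €21,460.00 = €1,716.80
Interest (10.8%/yr ÷ 12 = 0.9%/month): €21,460.00 × ((1 + 0.009)^10 − 1) = €2,011.5289…
Total = €21,460.00 + €1,931.4000 + €2,011.5289… = €25,402.93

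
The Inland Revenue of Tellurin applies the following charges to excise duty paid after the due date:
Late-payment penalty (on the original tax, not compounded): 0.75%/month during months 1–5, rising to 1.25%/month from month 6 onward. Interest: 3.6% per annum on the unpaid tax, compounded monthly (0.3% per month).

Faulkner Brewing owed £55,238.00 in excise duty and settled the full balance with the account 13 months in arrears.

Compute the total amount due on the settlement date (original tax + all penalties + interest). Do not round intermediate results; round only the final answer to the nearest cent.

Penalty, months 1–5: 5 × 0.75% × £55,238.00 = £2,071.43…
Penalty, months 6–13: 8 × 1.25% × £55,238.00 = £5,523.80
Interest: £55,238.00 × ((1 + 0.003)^13 − 1) = £55,238.00 × 0.0397098… = £2,193.4888…
Total = £55,238.00 + £7,595.2250 + £2,193.4888… = £65,026.71

£65,026.71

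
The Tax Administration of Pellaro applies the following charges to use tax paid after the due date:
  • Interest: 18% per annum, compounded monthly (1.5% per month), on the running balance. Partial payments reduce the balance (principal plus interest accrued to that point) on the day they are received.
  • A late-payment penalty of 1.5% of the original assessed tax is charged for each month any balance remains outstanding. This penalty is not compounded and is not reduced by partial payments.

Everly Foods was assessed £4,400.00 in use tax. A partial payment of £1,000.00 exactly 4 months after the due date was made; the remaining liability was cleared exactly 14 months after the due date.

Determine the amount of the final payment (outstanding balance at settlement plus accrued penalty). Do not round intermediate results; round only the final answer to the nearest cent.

£5,183.18

Balance at month 4: £4,400.0000 × (1 + 0.015)^4 = £4,669.9996…
After £1,000.00 payment: £4,669.9996… − £1,000.00 = £3,669.9996…
Balance at month 14: £3,669.9996… × (1 + 0.015)^10 = £4,259.1844…
Penalty: 14 × 1.5% × £4,400.00 = £924.00
Final settlement = outstanding balance + penalty = £4,259.1844… + £924.00 = £5,183.18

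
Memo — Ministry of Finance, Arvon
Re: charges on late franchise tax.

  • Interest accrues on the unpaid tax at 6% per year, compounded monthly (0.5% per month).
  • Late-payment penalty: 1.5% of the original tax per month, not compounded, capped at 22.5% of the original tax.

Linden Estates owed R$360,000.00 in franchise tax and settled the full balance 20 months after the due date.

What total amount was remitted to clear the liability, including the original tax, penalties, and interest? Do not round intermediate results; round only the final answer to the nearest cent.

Penalty (uncapped): 20 × 1.5% × R$360,000.00 = R$108,000.00; cap = 22.5% × R$360,000.00 = R$81,000.00 → penalty = R$81,000.00
Interest: R$360,000.00 × ((1 + 0.005)^20 − 1) = R$360,000.00 × 0.1048956… = R$37,762.4078…
Total = R$360,000.00 + R$81,000.0000 + R$37,762.4078… = R$478,762.41

R$478,762.41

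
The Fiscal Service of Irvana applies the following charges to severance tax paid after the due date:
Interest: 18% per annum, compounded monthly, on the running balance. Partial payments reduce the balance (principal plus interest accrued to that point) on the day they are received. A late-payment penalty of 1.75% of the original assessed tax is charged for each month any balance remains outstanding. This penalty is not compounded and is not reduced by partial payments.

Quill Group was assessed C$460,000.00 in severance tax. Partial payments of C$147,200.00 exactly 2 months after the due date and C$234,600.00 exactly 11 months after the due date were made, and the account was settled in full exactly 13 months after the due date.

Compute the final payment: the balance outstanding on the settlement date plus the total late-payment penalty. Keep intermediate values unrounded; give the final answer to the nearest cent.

C$247,799.26

Monthly rate = 18% ÷ 12 = 1.5%
Balance at month 2: C$460,000.0000 × (1 + 0.015)^2 = C$473,903.5000
After C$147,200.00 payment: C$473,903.5000 − C$147,200.00 = C$326,703.5000
Balance at month 11: C$326,703.5000 × (1 + 0.015)^9 = C$373,549.5068…
After C$234,600.00 payment: C$373,549.5068… − C$234,600.00 = C$138,949.5068…
Balance at month 13: C$138,949.5068… × (1 + 0.015)^2 = C$143,149.2557…
Penalty: 13 × 1.75% × C$460,000.00 = C$104,650.00
Final settlement = outstanding balance + penalty = C$143,149.2557… + C$104,650.00 = C$247,799.26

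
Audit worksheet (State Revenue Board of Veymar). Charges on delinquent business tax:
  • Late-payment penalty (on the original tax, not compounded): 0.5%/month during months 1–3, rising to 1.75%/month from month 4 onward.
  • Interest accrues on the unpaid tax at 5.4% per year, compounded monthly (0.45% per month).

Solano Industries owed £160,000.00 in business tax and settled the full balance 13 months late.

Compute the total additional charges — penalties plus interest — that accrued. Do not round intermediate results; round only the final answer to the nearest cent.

£40,016.94

Penalty, months 1–3: 3 × 0.5% × £160,000.00 = £2,400.00
Penalty, months 4–13: 10 × 1.75% × £160,000.00 = £28,000.00
Interest: £160,000.00 × ((1 + 0.0045)^13 − 1) = £160,000.00 × 0.0601059… = £9,616.9372…
Penalties + interest = £30,400.0000 + £9,616.9372… = £40,016.94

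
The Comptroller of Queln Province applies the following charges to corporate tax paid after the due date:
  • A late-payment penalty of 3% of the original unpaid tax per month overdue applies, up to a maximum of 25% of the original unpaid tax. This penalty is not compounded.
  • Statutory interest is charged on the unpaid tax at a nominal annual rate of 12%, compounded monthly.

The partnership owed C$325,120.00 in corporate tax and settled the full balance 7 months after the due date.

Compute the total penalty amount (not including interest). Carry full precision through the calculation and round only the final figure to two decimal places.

Penalty: 7 × 3% × C$325,120.00 = C$68,275.20 (below the 25% cap of C$81,280.00)

C$68,275.20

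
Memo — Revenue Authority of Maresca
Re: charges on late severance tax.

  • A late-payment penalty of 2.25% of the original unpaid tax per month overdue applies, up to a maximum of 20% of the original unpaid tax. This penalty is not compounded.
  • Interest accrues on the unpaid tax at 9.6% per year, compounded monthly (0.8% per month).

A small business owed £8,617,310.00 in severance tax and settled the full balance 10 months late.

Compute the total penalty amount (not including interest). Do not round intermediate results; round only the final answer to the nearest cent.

Penalty (uncapped): 10 × 2.25% × £8,617,310.00 = £1,938,894.75; cap = 20% × £8,617,310.00 = £1,723,462.00 → penalty = £1,723,462.00

£1,723,462.00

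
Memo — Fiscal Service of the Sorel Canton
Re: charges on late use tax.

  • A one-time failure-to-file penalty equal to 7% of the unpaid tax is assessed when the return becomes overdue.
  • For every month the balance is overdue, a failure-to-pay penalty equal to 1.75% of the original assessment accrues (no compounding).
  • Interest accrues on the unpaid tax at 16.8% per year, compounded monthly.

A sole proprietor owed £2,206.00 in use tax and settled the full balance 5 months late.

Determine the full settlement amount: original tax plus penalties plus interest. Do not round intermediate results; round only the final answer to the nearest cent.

Failure-to-file penalty: 7% × £2,206.00 = £154.42
Failure-to-pay penalty: 5 × 1.75% × £2,206.00 = £193.03…
Interest (16.8%/yr ÷ 12 = 1.4%/month): £2,206.00 × ((1 + 0.014)^5 − 1) = £158.8047…
Total = £2,206.00 + £347.4450 + £158.8047… = £2,712.25

£2,712.25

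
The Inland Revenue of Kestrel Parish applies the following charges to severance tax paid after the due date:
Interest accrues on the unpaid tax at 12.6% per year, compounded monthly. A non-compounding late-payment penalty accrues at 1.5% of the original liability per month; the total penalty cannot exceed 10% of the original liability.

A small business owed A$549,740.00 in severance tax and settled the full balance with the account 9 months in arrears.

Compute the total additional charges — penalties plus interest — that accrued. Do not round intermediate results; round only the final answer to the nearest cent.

Penalty (uncapped): 9 × 1.5% × A$549,740.00 = A$74,214.90; cap = 10% × A$549,740.00 = A$54,974.00 → penalty = A$54,974.00
Interest (12.6%/yr ÷ 12 = 1.05%/month): A$549,740.00 × ((1 + 0.0105)^9 − 1) = A$54,186.6559…
Penalties + interest = A$54,974.0000 + A$54,186.6559… = A$109,160.66

A$109,160.66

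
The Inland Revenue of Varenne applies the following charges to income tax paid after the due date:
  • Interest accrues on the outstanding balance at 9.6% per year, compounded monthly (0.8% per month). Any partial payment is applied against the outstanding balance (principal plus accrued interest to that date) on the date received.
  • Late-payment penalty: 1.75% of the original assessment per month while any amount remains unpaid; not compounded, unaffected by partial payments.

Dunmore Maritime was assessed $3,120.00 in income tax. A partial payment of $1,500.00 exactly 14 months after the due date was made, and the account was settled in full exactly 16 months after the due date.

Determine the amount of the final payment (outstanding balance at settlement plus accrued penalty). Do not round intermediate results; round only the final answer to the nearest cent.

$2,893.74

Balance at month 14: $3,120.0000 × (1 + 0.008)^14 = $3,488.2053…
After $1,500.00 payment: $3,488.2053… − $1,500.00 = $1,988.2053…
Balance at month 16: $1,988.2053… × (1 + 0.008)^2 = $2,020.1439…
Penalty: 16 × 1.75% × $3,120.00 = $873.60
Final settlement = outstanding balance + penalty = $2,020.1439… + $873.60 = $2,893.74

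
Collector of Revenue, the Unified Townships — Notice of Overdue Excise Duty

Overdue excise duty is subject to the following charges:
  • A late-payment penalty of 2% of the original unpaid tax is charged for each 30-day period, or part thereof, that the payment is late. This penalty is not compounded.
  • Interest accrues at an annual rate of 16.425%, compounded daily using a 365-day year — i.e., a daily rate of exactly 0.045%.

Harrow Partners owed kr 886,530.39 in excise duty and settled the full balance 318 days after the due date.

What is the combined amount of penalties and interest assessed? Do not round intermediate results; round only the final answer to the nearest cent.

kr 331,392.19

Penalty periods: ⌈318/30⌉ = 11; penalty = 11 × 2% × kr 886,530.39 = kr 195,036.69…
Interest: kr 886,530.39 × ((1 + 0.00045)^318 − 1) = kr 886,530.39 × 0.15380804… = kr 136,355.5028…
Penalties + interest = kr 195,036.6858 + kr 136,355.5028… = kr 331,392.19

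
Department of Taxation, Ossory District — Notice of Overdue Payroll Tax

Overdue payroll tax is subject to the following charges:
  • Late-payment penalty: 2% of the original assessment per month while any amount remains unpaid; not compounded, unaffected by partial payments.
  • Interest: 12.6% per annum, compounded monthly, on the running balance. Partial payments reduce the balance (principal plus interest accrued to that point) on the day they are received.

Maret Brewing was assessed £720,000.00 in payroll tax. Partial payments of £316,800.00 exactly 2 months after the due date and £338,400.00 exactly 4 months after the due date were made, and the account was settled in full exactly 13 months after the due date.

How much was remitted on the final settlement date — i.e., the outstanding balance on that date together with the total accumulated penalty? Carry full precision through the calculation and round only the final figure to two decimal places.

£284,787.86

Monthly rate = 12.6% ÷ 12 = 1.05%
Balance at month 2: £720,000.0000 × (1 + 0.0105)^2 = £735,199.3800
After £316,800.00 payment: £735,199.3800 − £316,800.00 = £418,399.3800
Balance at month 4: £418,399.3800 × (1 + 0.0105)^2 = £427,231.8955…
After £338,400.00 payment: £427,231.8955… − £338,400.00 = £88,831.8955…
Balance at month 13: £88,831.8955… × (1 + 0.0105)^9 = £97,587.8590…
Penalty: 13 × 2% × £720,000.00 = £187,200.00
Final settlement = outstanding balance + penalty = £97,587.8590… + £187,200.00 = £284,787.86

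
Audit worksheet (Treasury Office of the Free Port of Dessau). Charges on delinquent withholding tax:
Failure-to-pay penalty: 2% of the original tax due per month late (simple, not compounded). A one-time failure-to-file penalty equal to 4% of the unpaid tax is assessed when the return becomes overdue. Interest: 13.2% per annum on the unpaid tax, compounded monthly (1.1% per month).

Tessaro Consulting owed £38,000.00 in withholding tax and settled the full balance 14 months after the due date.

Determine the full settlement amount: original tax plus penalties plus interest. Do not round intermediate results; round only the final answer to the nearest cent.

Failure-to-file penalty: 4% × £38,000.00 = £1,520.00
Failure-to-pay penalty = 2% × £38,000.00 × 14 mo = £10,640.00
Interest: £38,000.00 × ((1 + 0.011)^14 − 1) = £38,000.00 × 0.1655105… = £6,289.3978…
Total = £38,000.00 + £12,160.0000 + £6,289.3978… = £56,449.40

£56,449.40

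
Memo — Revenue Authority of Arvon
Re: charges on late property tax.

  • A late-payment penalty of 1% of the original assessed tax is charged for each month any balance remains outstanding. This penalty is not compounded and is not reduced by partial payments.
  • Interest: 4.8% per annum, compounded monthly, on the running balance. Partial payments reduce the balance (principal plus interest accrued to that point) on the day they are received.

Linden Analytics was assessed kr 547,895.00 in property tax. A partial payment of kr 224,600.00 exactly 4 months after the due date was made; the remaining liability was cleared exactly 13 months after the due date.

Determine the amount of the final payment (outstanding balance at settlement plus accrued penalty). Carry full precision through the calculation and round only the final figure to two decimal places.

kr 415,489.61

Monthly rate = 4.8% ÷ 12 = 0.4%
Balance at month 4: kr 547,895.0000 × (1 + 0.004)^4 = kr 556,714.0583…
After kr 224,600.00 payment: kr 556,714.0583… − kr 224,600.00 = kr 332,114.0583…
Balance at month 13: kr 332,114.0583… × (1 + 0.004)^9 = kr 344,263.2583…
Penalty: 13 × 1% × kr 547,895.00 = kr 71,226.35
Final settlement = outstanding balance + penalty = kr 344,263.2583… + kr 71,226.35 = kr 415,489.61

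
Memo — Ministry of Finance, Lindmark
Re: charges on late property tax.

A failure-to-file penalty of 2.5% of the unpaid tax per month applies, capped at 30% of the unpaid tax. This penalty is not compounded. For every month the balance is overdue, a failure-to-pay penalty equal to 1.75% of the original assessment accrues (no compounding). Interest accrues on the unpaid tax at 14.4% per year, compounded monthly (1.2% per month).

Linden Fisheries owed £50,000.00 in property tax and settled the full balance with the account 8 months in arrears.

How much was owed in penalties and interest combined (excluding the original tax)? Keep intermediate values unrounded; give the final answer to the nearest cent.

£22,006.51

Failure-to-file: 8 × 2.5% × £50,000.00 = £10,000.00 (under the 30% cap)
Failure-to-pay penalty = 1.75% × £50,000.00 × 8 mo = £7,000.00
Interest: £50,000.00 × ((1 + 0.012)^8 − 1) = £50,000.00 × 0.1001302… = £5,006.5117…
Penalties + interest = £17,000.0000 + £5,006.5117… = £22,006.51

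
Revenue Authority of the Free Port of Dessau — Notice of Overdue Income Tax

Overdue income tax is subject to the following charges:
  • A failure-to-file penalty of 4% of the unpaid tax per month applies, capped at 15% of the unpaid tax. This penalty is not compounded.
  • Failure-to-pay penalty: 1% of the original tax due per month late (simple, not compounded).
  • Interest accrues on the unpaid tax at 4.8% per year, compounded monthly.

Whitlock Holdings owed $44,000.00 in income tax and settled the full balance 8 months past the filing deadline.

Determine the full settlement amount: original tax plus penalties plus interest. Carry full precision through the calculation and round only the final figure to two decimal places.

$55,547.87

Failure-to-file: 8 × 4% × $44,000.00 = $14,080.00, capped at 15% × $44,000.00 = $6,600.00
Failure-to-pay penalty: 8 × 1% × $44,000.00 = $3,520.00
Interest (4.8%/yr ÷ 12 = 0.4%/month): $44,000.00 × ((1 + 0.004)^8 − 1) = $1,427.8705…
Total = $44,000.00 + $10,120.0000 + $1,427.8705… = $55,547.87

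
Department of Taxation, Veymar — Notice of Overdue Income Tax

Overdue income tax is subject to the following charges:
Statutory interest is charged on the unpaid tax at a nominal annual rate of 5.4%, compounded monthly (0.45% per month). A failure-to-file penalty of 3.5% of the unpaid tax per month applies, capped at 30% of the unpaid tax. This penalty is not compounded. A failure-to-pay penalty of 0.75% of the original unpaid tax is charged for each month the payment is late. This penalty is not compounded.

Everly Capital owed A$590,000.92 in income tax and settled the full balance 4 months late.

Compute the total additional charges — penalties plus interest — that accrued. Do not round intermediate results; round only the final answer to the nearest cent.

Failure-to-file: 4 × 3.5% × A$590,000.92 = A$82,600.13… (under the 30% cap)
Failure-to-pay penalty = 0.75% × A$590,000.92 × 4 mo = A$17,700.03…
Interest: A$590,000.92 × ((1 + 0.0045)^4 − 1) = A$590,000.92 × 0.0181219… = A$10,691.9170…
Penalties + interest = A$100,300.1564 + A$10,691.9170… = A$110,992.07

A$110,992.07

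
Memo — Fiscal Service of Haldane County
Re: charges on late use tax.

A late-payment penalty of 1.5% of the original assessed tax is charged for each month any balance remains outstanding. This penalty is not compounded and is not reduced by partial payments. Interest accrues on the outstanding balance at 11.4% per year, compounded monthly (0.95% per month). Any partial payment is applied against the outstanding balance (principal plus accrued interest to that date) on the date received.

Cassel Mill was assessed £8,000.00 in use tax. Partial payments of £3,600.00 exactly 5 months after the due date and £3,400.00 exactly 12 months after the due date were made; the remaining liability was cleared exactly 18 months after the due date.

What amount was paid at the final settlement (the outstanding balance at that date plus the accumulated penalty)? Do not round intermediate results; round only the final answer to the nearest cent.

Balance at month 5: £8,000.0000 × (1 + 0.0095)^5 = £8,387.2889…
After £3,600.00 payment: £8,387.2889… − £3,600.00 = £4,787.2889…
Balance at month 12: £4,787.2889… × (1 + 0.0095)^7 = £5,114.8618…
After £3,400.00 payment: £5,114.8618… − £3,400.00 = £1,714.8618…
Balance at month 18: £1,714.8618… × (1 + 0.0095)^6 = £1,814.9600…
Penalty: 18 × 1.5% × £8,000.00 = £2,160.00
Final settlement = outstanding balance + penalty = £1,814.9600… + £2,160.00 = £3,974.96

£3,974.96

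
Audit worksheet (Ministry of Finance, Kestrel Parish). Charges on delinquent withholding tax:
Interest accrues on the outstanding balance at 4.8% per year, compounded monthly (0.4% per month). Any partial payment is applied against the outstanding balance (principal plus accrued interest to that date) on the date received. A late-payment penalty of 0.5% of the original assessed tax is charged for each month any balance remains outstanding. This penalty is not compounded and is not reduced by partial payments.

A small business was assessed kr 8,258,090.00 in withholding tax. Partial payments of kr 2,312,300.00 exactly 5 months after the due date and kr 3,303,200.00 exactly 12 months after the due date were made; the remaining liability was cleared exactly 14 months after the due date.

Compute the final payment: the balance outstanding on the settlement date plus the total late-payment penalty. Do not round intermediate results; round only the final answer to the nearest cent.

Balance at month 5: kr 8,258,090.0000 × (1 + 0.004)^5 = kr 8,424,578.3902…
After kr 2,312,300.00 payment: kr 8,424,578.3902… − kr 2,312,300.00 = kr 6,112,278.3902…
Balance at month 12: kr 6,112,278.3902… × (1 + 0.004)^7 = kr 6,285,489.6570…
After kr 3,303,200.00 payment: kr 6,285,489.6570… − kr 3,303,200.00 = kr 2,982,289.6570…
Balance at month 14: kr 2,982,289.6570… × (1 + 0.004)^2 = kr 3,006,195.6909…
Penalty: 14 × 0.5% × kr 8,258,090.00 = kr 578,066.30
Final settlement = outstanding balance + penalty = kr 3,006,195.6909… + kr 578,066.30 = kr 3,584,261.99

kr 3,584,261.99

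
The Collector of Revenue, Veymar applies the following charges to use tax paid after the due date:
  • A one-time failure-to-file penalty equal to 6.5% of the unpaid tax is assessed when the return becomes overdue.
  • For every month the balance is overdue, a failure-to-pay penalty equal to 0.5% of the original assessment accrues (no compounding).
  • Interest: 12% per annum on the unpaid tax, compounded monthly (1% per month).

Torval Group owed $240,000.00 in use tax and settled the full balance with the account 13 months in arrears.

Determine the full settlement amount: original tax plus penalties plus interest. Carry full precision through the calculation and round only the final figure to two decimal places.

Failure-to-file penalty: 6.5% × $240,000.00 = $15,600.00
Failure-to-pay penalty: 13 × 0.5% × $240,000.00 = $15,600.00
Interest: $240,000.00 × ((1 + 0.01)^13 − 1) = $240,000.00 × 0.1380933… = $33,142.3873…
Total = $240,000.00 + $31,200.0000 + $33,142.3873… = $304,342.39

$304,342.39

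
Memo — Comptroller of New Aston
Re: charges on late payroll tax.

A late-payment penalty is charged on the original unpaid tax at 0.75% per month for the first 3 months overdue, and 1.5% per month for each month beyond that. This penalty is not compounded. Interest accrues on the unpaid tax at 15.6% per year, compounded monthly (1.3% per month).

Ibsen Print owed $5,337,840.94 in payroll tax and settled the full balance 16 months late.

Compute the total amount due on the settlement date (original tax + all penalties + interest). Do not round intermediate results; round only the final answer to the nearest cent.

$7,724,197.26

Penalty, months 1–3: 3 × 0.75% × $5,337,840.94 = $120,101.42…
Penalty, months 4–16: 13 × 1.5% × $5,337,840.94 = $1,040,878.98…
Interest: $5,337,840.94 × ((1 + 0.013)^16 − 1) = $5,337,840.94 × 0.2295640… = $1,225,375.9158…
Total = $5,337,840.94 + $1,160,980.4045… + $1,225,375.9158… = $7,724,197.26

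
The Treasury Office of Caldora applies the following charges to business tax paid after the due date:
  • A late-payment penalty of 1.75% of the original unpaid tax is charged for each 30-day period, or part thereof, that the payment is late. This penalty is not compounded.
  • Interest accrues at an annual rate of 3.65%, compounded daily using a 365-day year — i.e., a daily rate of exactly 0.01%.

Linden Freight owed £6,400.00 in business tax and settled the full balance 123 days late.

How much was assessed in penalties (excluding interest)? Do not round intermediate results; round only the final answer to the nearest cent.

£560.00

Penalty periods: ⌈123/30⌉ = 5; penalty = 5 × 1.75% × £6,400.00 = £560.00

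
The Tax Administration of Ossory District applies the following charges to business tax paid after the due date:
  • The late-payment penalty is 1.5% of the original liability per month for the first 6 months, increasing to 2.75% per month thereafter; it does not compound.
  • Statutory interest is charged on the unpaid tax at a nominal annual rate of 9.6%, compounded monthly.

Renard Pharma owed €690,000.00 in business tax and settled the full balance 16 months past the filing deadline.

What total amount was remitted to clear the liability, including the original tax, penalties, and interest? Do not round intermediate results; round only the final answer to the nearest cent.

€1,035,672.28

Penalty, months 1–6: 6 × 1.5% × €690,000.00 = €62,100.00
Penalty, months 7–16: 10 × 2.75% × €690,000.00 = €189,750.00
Interest (9.6%/yr ÷ 12 = 0.8%/month): €690,000.00 × ((1 + 0.008)^16 − 1) = €93,822.2808…
Total = €690,000.00 + €251,850.0000 + €93,822.2808… = €1,035,672.28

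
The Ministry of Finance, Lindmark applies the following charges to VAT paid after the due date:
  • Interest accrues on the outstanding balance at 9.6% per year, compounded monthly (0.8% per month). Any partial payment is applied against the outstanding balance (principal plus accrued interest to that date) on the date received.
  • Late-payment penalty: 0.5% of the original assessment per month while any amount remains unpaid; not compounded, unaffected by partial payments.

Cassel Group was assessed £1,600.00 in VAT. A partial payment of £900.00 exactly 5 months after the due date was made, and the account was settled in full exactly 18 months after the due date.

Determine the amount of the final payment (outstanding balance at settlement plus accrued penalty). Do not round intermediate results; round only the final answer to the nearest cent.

£992.53

Balance at month 5: £1,600.0000 × (1 + 0.008)^5 = £1,665.0322…
After £900.00 payment: £1,665.0322… − £900.00 = £765.0322…
Balance at month 18: £765.0322… × (1 + 0.008)^13 = £848.5289…
Penalty: 18 × 0.5% × £1,600.00 = £144.00
Final settlement = outstanding balance + penalty = £848.5289… + £144.00 = £992.53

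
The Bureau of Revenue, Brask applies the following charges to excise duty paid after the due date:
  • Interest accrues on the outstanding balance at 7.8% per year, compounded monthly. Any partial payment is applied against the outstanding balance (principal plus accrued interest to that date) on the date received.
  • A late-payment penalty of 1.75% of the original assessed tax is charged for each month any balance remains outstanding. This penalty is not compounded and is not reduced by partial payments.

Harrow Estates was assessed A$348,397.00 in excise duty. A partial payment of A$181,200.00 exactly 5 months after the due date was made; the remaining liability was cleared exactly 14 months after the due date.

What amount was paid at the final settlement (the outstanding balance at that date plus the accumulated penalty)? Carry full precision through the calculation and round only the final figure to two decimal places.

A$274,753.32

Monthly rate = 7.8% ÷ 12 = 0.65%
Balance at month 5: A$348,397.0000 × (1 + 0.0065)^5 = A$359,868.0601…
After A$181,200.00 payment: A$359,868.0601… − A$181,200.00 = A$178,668.0601…
Balance at month 14: A$178,668.0601… × (1 + 0.0065)^9 = A$189,396.0578…
Penalty: 14 × 1.75% × A$348,397.00 = A$85,357.27…
Final settlement = outstanding balance + penalty = A$189,396.0578… + A$85,357.27… = A$274,753.32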